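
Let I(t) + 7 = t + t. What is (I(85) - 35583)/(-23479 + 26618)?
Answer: -35420/3139 ≈ -11.284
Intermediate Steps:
I(t) = -7 + 2*t (I(t) = -7 + (t + t) = -7 + 2*t)
(I(85) - 35583)/(-23479 + 26618) = ((-7 + 2*85) - 35583)/(-23479 + 26618) = ((-7 + 170) - 35583)/3139 = (163 - 35583)*(1/3139) = -35420*1/3139 = -35420/3139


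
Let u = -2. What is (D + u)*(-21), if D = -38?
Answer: 840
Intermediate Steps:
(D + u)*(-21) = (-38 - 2)*(-21) = -40*(-21) = 840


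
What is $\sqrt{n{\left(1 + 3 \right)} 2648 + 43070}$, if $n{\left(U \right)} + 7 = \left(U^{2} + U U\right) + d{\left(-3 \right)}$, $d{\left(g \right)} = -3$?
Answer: $\sqrt{101326} \approx 318.32$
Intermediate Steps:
$n{\left(U \right)} = -10 + 2 U^{2}$ ($n{\left(U \right)} = -7 - \left(3 - U^{2} - U U\right) = -7 + \left(\left(U^{2} + U^{2}\right) - 3\right) = -7 + \left(2 U^{2} - 3\right) = -7 + \left(-3 + 2 U^{2}\right) = -10 + 2 U^{2}$)
$\sqrt{n{\left(1 + 3 \right)} 2648 + 43070} = \sqrt{\left(-10 + 2 \left(1 + 3\right)^{2}\right) 2648 + 43070} = \sqrt{\left(-10 + 2 \cdot 4^{2}\right) 2648 + 43070} = \sqrt{\left(-10 + 2 \cdot 16\right) 2648 + 43070} = \sqrt{\left(-10 + 32\right) 2648 + 43070} = \sqrt{22 \cdot 2648 + 43070} = \sqrt{58256 + 43070} = \sqrt{101326}$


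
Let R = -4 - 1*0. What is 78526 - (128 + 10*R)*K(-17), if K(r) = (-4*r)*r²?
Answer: -1650850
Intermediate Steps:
R = -4 (R = -4 + 0 = -4)
K(r) = -4*r³
78526 - (128 + 10*R)*K(-17) = 78526 - (128 + 10*(-4))*(-4*(-17)³) = 78526 - (128 - 40)*(-4*(-4913)) = 78526 - 88*19652 = 78526 - 1*1729376 = 78526 - 1729376 = -1650850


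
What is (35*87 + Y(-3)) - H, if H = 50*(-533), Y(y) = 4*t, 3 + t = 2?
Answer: 29691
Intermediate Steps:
t = -1 (t = -3 + 2 = -1)
Y(y) = -4 (Y(y) = 4*(-1) = -4)
H = -26650
(35*87 + Y(-3)) - H = (35*87 - 4) - 1*(-26650) = (3045 - 4) + 26650 = 3041 + 26650 = 29691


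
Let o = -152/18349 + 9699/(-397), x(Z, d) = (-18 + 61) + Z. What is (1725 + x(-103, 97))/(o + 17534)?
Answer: 1347642305/14172147223 ≈ 0.095091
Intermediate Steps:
x(Z, d) = 43 + Z
o = -178027295/7284553 (o = -152*1/18349 + 9699*(-1/397) = -152/18349 - 9699/397 = -178027295/7284553 ≈ -24.439)
(1725 + x(-103, 97))/(o + 17534) = (1725 + (43 - 103))/(-178027295/7284553 + 17534) = (1725 - 60)/(127549325007/7284553) = 1665*(7284553/127549325007) = 1347642305/14172147223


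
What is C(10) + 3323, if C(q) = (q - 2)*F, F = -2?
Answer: 3307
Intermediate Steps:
C(q) = 4 - 2*q (C(q) = (q - 2)*(-2) = (-2 + q)*(-2) = 4 - 2*q)
C(10) + 3323 = (4 - 2*10) + 3323 = (4 - 20) + 3323 = -16 + 3323 = 3307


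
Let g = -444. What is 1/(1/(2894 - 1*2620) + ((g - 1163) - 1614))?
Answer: -274/882553 ≈ -0.00031046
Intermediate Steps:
1/(1/(2894 - 1*2620) + ((g - 1163) - 1614)) = 1/(1/(2894 - 1*2620) + ((-444 - 1163) - 1614)) = 1/(1/(2894 - 2620) + (-1607 - 1614)) = 1/(1/274 - 3221) = 1/(-882553/274) = -274/882553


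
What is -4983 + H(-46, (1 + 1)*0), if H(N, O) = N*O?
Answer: -4983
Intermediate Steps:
-4983 + H(-46, (1 + 1)*0) = -4983 - 46*(1 + 1)*0 = -4983 - 92*0 = -4983 - 46*0 = -4983 + 0 = -4983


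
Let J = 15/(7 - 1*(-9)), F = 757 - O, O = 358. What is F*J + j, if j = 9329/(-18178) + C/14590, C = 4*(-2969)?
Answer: 395422998023/1060868080 ≈ 372.74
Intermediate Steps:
F = 399 (F = 757 - 1*358 = 757 - 358 = 399)
C = -11876
J = 15/16 (J = 15/(7 + 9) = 15/16 ≈ 0.93750)
j = -175996019/132608510 (j = 9329/(-18178) - 11876/14590 = 9329*(-1/18178) - 11876*1/14590 = -9329/18178 - 5938/7295 = -175996019/132608510 ≈ -1.3272)
F*J + j = 399*(15/16) - 175996019/132608510 = 5985/16 - 175996019/132608510 = 395422998023/1060868080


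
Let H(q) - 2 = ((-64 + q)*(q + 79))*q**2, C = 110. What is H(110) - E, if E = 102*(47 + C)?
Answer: 105181388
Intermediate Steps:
E = 16014 (E = 102*(47 + 110) = 102*157 = 16014)
H(q) = 2 + q**2*(-64 + q)*(79 + q) (H(q) = 2 + ((-64 + q)*(q + 79))*q**2 = 2 + ((-64 + q)*(79 + q))*q**2 = 2 + q**2*(-64 + q)*(79 + q))
H(110) - E = (2 + 110**4 - 5056*110**2 + 15*110**3) - 1*16014 = (2 + 146410000 - 5056*12100 + 15*1331000) - 16014 = (2 + 146410000 - 61177600 + 19965000) - 16014 = 105197402 - 16014 = 105181388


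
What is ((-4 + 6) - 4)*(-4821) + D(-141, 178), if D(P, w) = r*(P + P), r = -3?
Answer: 10488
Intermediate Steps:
D(P, w) = -6*P (D(P, w) = -3*(P + P) = -6*P)
((-4 + 6) - 4)*(-4821) + D(-141, 178) = ((-4 + 6) - 4)*(-4821) - 6*(-141) = (2 - 4)*(-4821) + 846 = -2*(-4821) + 846 = 9642 + 846 = 10488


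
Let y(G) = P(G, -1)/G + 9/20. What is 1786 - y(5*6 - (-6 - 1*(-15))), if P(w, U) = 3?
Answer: 249957/140 ≈ 1785.4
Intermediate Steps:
y(G) = 9/20 + 3/G (y(G) = 3/G + 9/20 = 9/20 + 3/G)
1786 - y(5*6 - (-6 - 1*(-15))) = 1786 - (9/20 + 3/(5*6 - (-6 - 1*(-15)))) = 1786 - (9/20 + 3/(30 - (-6 + 15))) = 1786 - (9/20 + 3/(30 - 1*9)) = 1786 - (9/20 + 3/(30 - 9)) = 1786 - (9/20 + 3/21) = 1786 - (9/20 + 3*(1/21)) = 1786 - (9/20 + 1/7) = 1786 - 1*83/140 = 1786 - 83/140 = 249957/140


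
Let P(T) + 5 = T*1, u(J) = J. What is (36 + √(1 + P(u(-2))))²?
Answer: (36 + I*√6)² ≈ 1290.0 + 176.36*I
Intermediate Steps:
P(T) = -5 + T (P(T) = -5 + T*1 = -5 + T)
(36 + √(1 + P(u(-2))))² = (36 + √(1 + (-5 - 2)))² = (36 + √(1 - 7))² = (36 + √(-6))² = (36 + I*√6)²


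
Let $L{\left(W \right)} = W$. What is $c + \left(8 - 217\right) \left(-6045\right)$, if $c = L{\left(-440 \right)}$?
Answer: $1262965$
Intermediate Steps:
$c = -440$
$c + \left(8 - 217\right) \left(-6045\right) = -440 + \left(8 - 217\right) \left(-6045\right) = -440 - -1263405 = -440 + 1263405 = 1262965$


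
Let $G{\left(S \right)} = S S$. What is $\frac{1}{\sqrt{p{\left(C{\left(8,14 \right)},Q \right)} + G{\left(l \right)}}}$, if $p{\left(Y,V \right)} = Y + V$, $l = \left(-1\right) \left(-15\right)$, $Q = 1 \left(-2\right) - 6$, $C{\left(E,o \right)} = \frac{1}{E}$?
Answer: $\frac{2 \sqrt{386}}{579} \approx 0.067865$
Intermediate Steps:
$Q = -8$ ($Q = -2 - 6 = -8$)
$l = 15$
$p{\left(Y,V \right)} = V + Y$
$G{\left(S \right)} = S^{2}$
$\frac{1}{\sqrt{p{\left(C{\left(8,14 \right)},Q \right)} + G{\left(l \right)}}} = \frac{1}{\sqrt{\left(-8 + \frac{1}{8}\right) + 15^{2}}} = \frac{1}{\sqrt{\left(-8 + \frac{1}{8}\right) + 225}} = \frac{1}{\sqrt{- \frac{63}{8} + 225}} = \frac{1}{\sqrt{\frac{1737}{8}}} = \frac{1}{\frac{3}{4} \sqrt{386}} = \frac{2 \sqrt{386}}{579}$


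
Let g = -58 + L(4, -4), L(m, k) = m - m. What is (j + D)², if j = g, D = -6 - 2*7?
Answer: 6084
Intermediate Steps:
L(m, k) = 0
D = -20 (D = -6 - 14 = -20)
g = -58 (g = -58 + 0 = -58)
j = -58
(j + D)² = (-58 - 20)² = (-78)² = 6084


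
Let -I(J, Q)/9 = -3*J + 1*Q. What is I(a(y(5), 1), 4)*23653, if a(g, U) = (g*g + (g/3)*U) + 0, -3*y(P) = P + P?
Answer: 5534802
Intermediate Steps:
y(P) = -2*P/3 (y(P) = -(P + P)/3 = -2*P/3)
a(g, U) = g² + U*g/3 (a(g, U) = (g² + (g*(⅓))*U) + 0 = (g² + (g/3)*U) + 0 = (g² + U*g/3) + 0 = g² + U*g/3)
I(J, Q) = -9*Q + 27*J (I(J, Q) = -9*(-3*J + 1*Q) = -9*(-3*J + Q) = -9*(Q - 3*J) = -9*Q + 27*J)
I(a(y(5), 1), 4)*23653 = (-9*4 + 27*((-⅔*5)*(1 + 3*(-⅔*5))/3))*23653 = (-36 + 27*((⅓)*(-10/3)*(1 + 3*(-10/3))))*23653 = (-36 + 27*((⅓)*(-10/3)*(1 - 10)))*23653 = (-36 + 27*((⅓)*(-10/3)*(-9)))*23653 = (-36 + 27*10)*23653 = (-36 + 270)*23653 = 234*23653 = 5534802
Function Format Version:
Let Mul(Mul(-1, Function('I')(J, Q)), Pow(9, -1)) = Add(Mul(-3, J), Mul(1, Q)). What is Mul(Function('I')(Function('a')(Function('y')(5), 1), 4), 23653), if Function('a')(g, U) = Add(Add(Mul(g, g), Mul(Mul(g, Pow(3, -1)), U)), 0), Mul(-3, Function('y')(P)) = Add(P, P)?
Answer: 5534802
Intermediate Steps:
Function('y')(P) = Mul(Rational(-2, 3), P) (Function('y')(P) = Mul(Rational(-1, 3), Add(P, P)) = Mul(Rational(-1, 3), Mul(2, P)) = Mul(Rational(-2, 3), P))
Function('a')(g, U) = Add(Pow(g, 2), Mul(Rational(1, 3), U, g)) (Function('a')(g, U) = Add(Add(Pow(g, 2), Mul(Mul(g, Rational(1, 3)), U)), 0) = Add(Add(Pow(g, 2), Mul(Mul(Rational(1, 3), g), U)), 0) = Add(Add(Pow(g, 2), Mul(Rational(1, 3), U, g)), 0) = Add(Pow(g, 2), Mul(Rational(1, 3), U, g)))
Function('I')(J, Q) = Add(Mul(-9, Q), Mul(27, J)) (Function('I')(J, Q) = Mul(-9, Add(Mul(-3, J), Mul(1, Q))) = Mul(-9, Add(Mul(-3, J), Q)) = Mul(-9, Add(Q, Mul(-3, J))) = Add(Mul(-9, Q), Mul(27, J)))
Mul(Function('I')(Function('a')(Function('y')(5), 1), 4), 23653) = Mul(Add(Mul(-9, 4), Mul(27, Mul(Rational(1, 3), Mul(Rational(-2, 3), 5), Add(1, Mul(3, Mul(Rational(-2, 3), 5)))))), 23653) = Mul(Add(-36, Mul(27, Mul(Rational(1, 3), Rational(-10, 3), Add(1, Mul(3, Rational(-10, 3)))))), 23653) = Mul(Add(-36, Mul(27, Mul(Rational(1, 3), Rational(-10, 3), Add(1, -10)))), 23653) = Mul(Add(-36, Mul(27, Mul(Rational(1, 3), Rational(-10, 3), -9))), 23653) = Mul(Add(-36, Mul(27, 10)), 23653) = Mul(Add(-36, 270), 23653) = Mul(234, 23653) = 5534802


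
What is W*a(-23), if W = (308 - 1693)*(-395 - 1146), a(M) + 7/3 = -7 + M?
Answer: -207025645/3 ≈ -6.9009e+7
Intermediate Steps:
a(M) = -28/3 + M (a(M) = -7/3 + (-7 + M) = -28/3 + M)
W = 2134285 (W = -1385*(-1541) = 2134285)
W*a(-23) = 2134285*(-28/3 - 23) = 2134285*(-97/3) = -207025645/3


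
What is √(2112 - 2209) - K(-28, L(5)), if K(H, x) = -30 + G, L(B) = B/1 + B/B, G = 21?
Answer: 9 + I*√97 ≈ 9.0 + 9.8489*I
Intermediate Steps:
L(B) = 1 + B (L(B) = B*1 + 1 = B + 1 = 1 + B)
K(H, x) = -9 (K(H, x) = -30 + 21 = -9)
√(2112 - 2209) - K(-28, L(5)) = √(2112 - 2209) - 1*(-9) = √(-97) + 9 = I*√97 + 9 = 9 + I*√97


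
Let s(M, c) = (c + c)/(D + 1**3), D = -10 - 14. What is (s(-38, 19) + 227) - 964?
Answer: -16989/23 ≈ -738.65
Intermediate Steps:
D = -24
s(M, c) = -2*c/23 (s(M, c) = (c + c)/(-24 + 1**3) = (2*c)/(-24 + 1) = (2*c)/(-23) = (2*c)*(-1/23) = -2*c/23)
(s(-38, 19) + 227) - 964 = (-2/23*19 + 227) - 964 = (-38/23 + 227) - 964 = 5183/23 - 964 = -16989/23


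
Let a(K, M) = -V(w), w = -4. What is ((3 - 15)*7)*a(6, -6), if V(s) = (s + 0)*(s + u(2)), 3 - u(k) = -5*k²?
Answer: -6384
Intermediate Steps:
u(k) = 3 + 5*k² (u(k) = 3 - (-5)*k² = 3 + 5*k²)
V(s) = s*(23 + s) (V(s) = (s + 0)*(s + (3 + 5*2²)) = s*(s + (3 + 5*4)) = s*(s + (3 + 20)) = s*(s + 23) = s*(23 + s))
a(K, M) = 76 (a(K, M) = -(-4)*(23 - 4) = -(-4)*19 = -1*(-76) = 76)
((3 - 15)*7)*a(6, -6) = ((3 - 15)*7)*76 = -12*7*76 = -84*76 = -6384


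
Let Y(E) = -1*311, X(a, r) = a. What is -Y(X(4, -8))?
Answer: 311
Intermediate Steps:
Y(E) = -311
-Y(X(4, -8)) = -1*(-311) = 311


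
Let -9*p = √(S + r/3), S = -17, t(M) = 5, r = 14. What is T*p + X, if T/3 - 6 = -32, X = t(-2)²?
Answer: 25 + 26*I*√111/9 ≈ 25.0 + 30.436*I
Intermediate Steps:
X = 25 (X = 5² = 25)
T = -78 (T = 18 + 3*(-32) = 18 - 96 = -78)
p = -I*√111/27 (p = -√(-17 + 14/3)/9 = -I*√111/27 ≈ -0.39021*I)
T*p + X = -(-26)*I*√111/9 + 25 = 26*I*√111/9 + 25 = 25 + 26*I*√111/9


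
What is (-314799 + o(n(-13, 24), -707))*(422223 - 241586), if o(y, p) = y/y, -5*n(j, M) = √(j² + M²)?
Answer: -56864166326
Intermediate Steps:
n(j, M) = -√(M² + j²)/5 (n(j, M) = -√(j² + M²)/5 = -√(M² + j²)/5)
o(y, p) = 1
(-314799 + o(n(-13, 24), -707))*(422223 - 241586) = (-314799 + 1)*(422223 - 241586) = -314798*180637 = -56864166326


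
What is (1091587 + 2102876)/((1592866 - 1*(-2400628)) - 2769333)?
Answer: 3194463/1224161 ≈ 2.6095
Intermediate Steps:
(1091587 + 2102876)/((1592866 - 1*(-2400628)) - 2769333) = 3194463/((1592866 + 2400628) - 2769333) = 3194463/(3993494 - 2769333) = 3194463/1224161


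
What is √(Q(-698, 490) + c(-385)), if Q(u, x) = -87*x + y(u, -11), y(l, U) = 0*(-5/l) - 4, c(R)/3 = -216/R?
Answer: I*√6319175170/385 ≈ 206.48*I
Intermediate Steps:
c(R) = -648/R (c(R) = 3*(-216/R) = -648/R)
y(l, U) = -4 (y(l, U) = 0 - 4 = -4)
Q(u, x) = -4 - 87*x (Q(u, x) = -87*x - 4 = -4 - 87*x)
√(Q(-698, 490) + c(-385)) = √((-4 - 87*490) - 648/(-385)) = √((-4 - 42630) - 648*(-1/385)) = √(-42634 + 648/385) = √(-16413442/385) = I*√6319175170/385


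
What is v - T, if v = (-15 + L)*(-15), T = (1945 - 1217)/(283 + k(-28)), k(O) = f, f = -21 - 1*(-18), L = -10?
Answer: 1862/5 ≈ 372.40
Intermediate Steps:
f = -3 (f = -21 + 18 = -3)
k(O) = -3
T = 13/5 (T = (1945 - 1217)/(283 - 3) = 728/280 = 728*(1/280) = 13/5 ≈ 2.6000)
v = 375 (v = (-15 - 10)*(-15) = -25*(-15) = 375)
v - T = 375 - 1*13/5 = 375 - 13/5 = 1862/5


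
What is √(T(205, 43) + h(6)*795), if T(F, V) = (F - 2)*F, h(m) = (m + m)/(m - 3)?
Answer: 17*√155 ≈ 211.65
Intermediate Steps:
h(m) = 2*m/(-3 + m) (h(m) = (2*m)/(-3 + m) = 2*m/(-3 + m))
T(F, V) = F*(-2 + F) (T(F, V) = (-2 + F)*F = F*(-2 + F))
√(T(205, 43) + h(6)*795) = √(205*(-2 + 205) + (2*6/(-3 + 6))*795) = √(205*203 + (2*6/3)*795) = √(41615 + (2*6*(⅓))*795) = √(41615 + 4*795) = √(41615 + 3180) = √44795 = 17*√155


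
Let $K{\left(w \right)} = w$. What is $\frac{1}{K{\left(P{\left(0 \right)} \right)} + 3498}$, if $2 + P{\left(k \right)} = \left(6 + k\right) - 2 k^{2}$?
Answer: $\frac{1}{3502} \approx 0.00028555$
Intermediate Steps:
$P{\left(k \right)} = 4 + k - 2 k^{2}$ ($P{\left(k \right)} = -2 - \left(-6 - k + 2 k^{2}\right) = -2 + \left(6 + k - 2 k^{2}\right) = 4 + k - 2 k^{2}$)
$\frac{1}{K{\left(P{\left(0 \right)} \right)} + 3498} = \frac{1}{\left(4 + 0 - 2 \cdot 0^{2}\right) + 3498} = \frac{1}{\left(4 + 0 - 0\right) + 3498} = \frac{1}{\left(4 + 0 + 0\right) + 3498} = \frac{1}{4 + 3498} = \frac{1}{3502}$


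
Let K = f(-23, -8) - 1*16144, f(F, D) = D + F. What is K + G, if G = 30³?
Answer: 10825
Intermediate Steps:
K = -16175 (K = (-8 - 23) - 1*16144 = -31 - 16144 = -16175)
G = 27000
K + G = -16175 + 27000 = 10825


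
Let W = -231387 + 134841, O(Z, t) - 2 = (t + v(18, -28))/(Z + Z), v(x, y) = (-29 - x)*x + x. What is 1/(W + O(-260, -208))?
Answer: -130/12550461 ≈ -1.0358e-5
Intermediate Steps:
v(x, y) = x + x*(-29 - x) (v(x, y) = x*(-29 - x) + x = x + x*(-29 - x))
O(Z, t) = 2 + (-828 + t)/(2*Z) (O(Z, t) = 2 + (t - 1*18*(28 + 18))/(Z + Z) = 2 + (t - 1*18*46)/((2*Z)) = 2 + (t - 828)*(1/(2*Z)) = 2 + (-828 + t)*(1/(2*Z)) = 2 + (-828 + t)/(2*Z))
W = -96546
1/(W + O(-260, -208)) = 1/(-96546 + (1/2)*(-828 - 208 + 4*(-260))/(-260)) = 1/(-96546 + (1/2)*(-1/260)*(-828 - 208 - 1040)) = 1/(-96546 + (1/2)*(-1/260)*(-2076)) = 1/(-96546 + 519/130) = 1/(-12550461/130) = -130/12550461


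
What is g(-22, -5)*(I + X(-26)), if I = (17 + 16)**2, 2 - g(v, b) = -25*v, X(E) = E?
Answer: -582524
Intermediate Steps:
g(v, b) = 2 + 25*v (g(v, b) = 2 - (-25)*v = 2 + 25*v)
I = 1089 (I = 33**2 = 1089)
g(-22, -5)*(I + X(-26)) = (2 + 25*(-22))*(1089 - 26) = (2 - 550)*1063 = -548*1063 = -582524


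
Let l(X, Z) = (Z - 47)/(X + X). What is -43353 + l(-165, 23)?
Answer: -2384411/55 ≈ -43353.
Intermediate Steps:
l(X, Z) = (-47 + Z)/(2*X) (l(X, Z) = (-47 + Z)/((2*X)) = (-47 + Z)*(1/(2*X)) = (-47 + Z)/(2*X))
-43353 + l(-165, 23) = -43353 + (½)*(-47 + 23)/(-165) = -43353 + (½)*(-1/165)*(-24) = -43353 + 4/55 = -2384411/55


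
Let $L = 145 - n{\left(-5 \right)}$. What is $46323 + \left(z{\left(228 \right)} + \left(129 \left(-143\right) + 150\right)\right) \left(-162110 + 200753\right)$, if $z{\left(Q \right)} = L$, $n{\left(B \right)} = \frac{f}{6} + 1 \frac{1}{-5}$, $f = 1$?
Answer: $- \frac{7014001249}{10} \approx -7.014 \cdot 10^{8}$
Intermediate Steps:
$n{\left(B \right)} = - \frac{1}{30}$ ($n{\left(B \right)} = 1 \cdot \frac{1}{6} + 1 \frac{1}{-5} = 1 \cdot \frac{1}{6} + 1 \left(- \frac{1}{5}\right) = \frac{1}{6} - \frac{1}{5} = - \frac{1}{30}$)
$L = \frac{4351}{30}$ ($L = 145 - - \frac{1}{30} = 145 + \frac{1}{30} = \frac{4351}{30} \approx 145.03$)
$z{\left(Q \right)} = \frac{4351}{30}$
$46323 + \left(z{\left(228 \right)} + \left(129 \left(-143\right) + 150\right)\right) \left(-162110 + 200753\right) = 46323 + \left(\frac{4351}{30} + \left(129 \left(-143\right) + 150\right)\right) \left(-162110 + 200753\right) = 46323 + \left(\frac{4351}{30} + \left(-18447 + 150\right)\right) 38643 = 46323 + \left(\frac{4351}{30} - 18297\right) 38643 = 46323 - \frac{7014464479}{10} = - \frac{7014001249}{10}$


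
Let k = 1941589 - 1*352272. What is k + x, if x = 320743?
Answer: 1910060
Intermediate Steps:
k = 1589317 (k = 1941589 - 352272 = 1589317)
k + x = 1589317 + 320743 = 1910060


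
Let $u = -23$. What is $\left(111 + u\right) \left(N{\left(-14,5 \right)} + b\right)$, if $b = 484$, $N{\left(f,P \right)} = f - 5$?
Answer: $40920$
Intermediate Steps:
$N{\left(f,P \right)} = -5 + f$
$\left(111 + u\right) \left(N{\left(-14,5 \right)} + b\right) = \left(111 - 23\right) \left(\left(-5 - 14\right) + 484\right) = 88 \left(-19 + 484\right) = 88 \cdot 465 = 40920$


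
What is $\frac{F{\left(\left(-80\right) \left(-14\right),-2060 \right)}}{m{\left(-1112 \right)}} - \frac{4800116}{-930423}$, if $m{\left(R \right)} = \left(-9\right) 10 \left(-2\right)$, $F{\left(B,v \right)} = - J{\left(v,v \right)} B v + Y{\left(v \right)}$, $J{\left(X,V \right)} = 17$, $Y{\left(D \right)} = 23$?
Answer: $\frac{4054923166201}{18608460} \approx 2.1791 \cdot 10^{5}$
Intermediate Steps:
$F{\left(B,v \right)} = 23 - 17 B v$ ($F{\left(B,v \right)} = \left(-1\right) 17 B v + 23 = - 17 B v + 23 = 23 - 17 B v$)
$m{\left(R \right)} = 180$ ($m{\left(R \right)} = \left(-90\right) \left(-2\right) = 180$)
$\frac{F{\left(\left(-80\right) \left(-14\right),-2060 \right)}}{m{\left(-1112 \right)}} - \frac{4800116}{-930423} = \frac{23 - 17 \left(\left(-80\right) \left(-14\right)\right) \left(-2060\right)}{180} - \frac{4800116}{-930423} = \left(23 - 19040 \left(-2060\right)\right) \frac{1}{180} - - \frac{4800116}{930423} = \left(23 + 39222400\right) \frac{1}{180} + \frac{4800116}{930423} = 39222423 \cdot \frac{1}{180} + \frac{4800116}{930423} = \frac{4358047}{20} + \frac{4800116}{930423} = \frac{4054923166201}{18608460}$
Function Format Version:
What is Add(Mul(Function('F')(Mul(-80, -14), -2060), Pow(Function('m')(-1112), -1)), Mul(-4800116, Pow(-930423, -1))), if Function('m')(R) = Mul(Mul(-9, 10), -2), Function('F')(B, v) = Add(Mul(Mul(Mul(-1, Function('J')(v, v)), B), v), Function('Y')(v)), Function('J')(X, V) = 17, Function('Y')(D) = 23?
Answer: Rational(4054923166201, 18608460) ≈ 2.1791e+5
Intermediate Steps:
Function('F')(B, v) = Add(23, Mul(-17, B, v)) (Function('F')(B, v) = Add(Mul(Mul(Mul(-1, 17), B), v), 23) = Add(Mul(Mul(-17, B), v), 23) = Add(Mul(-17, B, v), 23) = Add(23, Mul(-17, B, v)))
Function('m')(R) = 180 (Function('m')(R) = Mul(-90, -2) = 180)
Add(Mul(Function('F')(Mul(-80, -14), -2060), Pow(Function('m')(-1112), -1)), Mul(-4800116, Pow(-930423, -1))) = Add(Mul(Add(23, Mul(-17, Mul(-80, -14), -2060)), Pow(180, -1)), Mul(-4800116, Pow(-930423, -1))) = Add(Mul(Add(23, Mul(-17, 1120, -2060)), Rational(1, 180)), Mul(-4800116, Rational(-1, 930423))) = Add(Mul(Add(23, 39222400), Rational(1, 180)), Rational(4800116, 930423)) = Add(Mul(39222423, Rational(1, 180)), Rational(4800116, 930423)) = Add(Rational(4358047, 20), Rational(4800116, 930423)) = Rational(4054923166201, 18608460)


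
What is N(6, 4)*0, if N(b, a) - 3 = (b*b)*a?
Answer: 0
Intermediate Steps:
N(b, a) = 3 + a*b² (N(b, a) = 3 + (b*b)*a = 3 + b²*a = 3 + a*b²)
N(6, 4)*0 = (3 + 4*6²)*0 = (3 + 4*36)*0 = (3 + 144)*0 = 147*0 = 0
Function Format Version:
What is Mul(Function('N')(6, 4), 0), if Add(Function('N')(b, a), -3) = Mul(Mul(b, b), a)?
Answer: 0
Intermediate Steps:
Function('N')(b, a) = Add(3, Mul(a, Pow(b, 2))) (Function('N')(b, a) = Add(3, Mul(Mul(b, b), a)) = Add(3, Mul(Pow(b, 2), a)) = Add(3, Mul(a, Pow(b, 2))))
Mul(Function('N')(6, 4), 0) = Mul(Add(3, Mul(4, Pow(6, 2))), 0) = Mul(Add(3, Mul(4, 36)), 0) = Mul(Add(3, 144), 0) = Mul(147, 0) = 0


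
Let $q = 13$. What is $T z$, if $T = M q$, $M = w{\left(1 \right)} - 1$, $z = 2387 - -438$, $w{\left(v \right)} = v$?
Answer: $0$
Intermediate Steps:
$z = 2825$ ($z = 2387 + 438 = 2825$)
$M = 0$ ($M = 1 - 1 = 0$)
$T = 0$ ($T = 0 \cdot 13 = 0$)
$T z = 0 \cdot 2825 = 0$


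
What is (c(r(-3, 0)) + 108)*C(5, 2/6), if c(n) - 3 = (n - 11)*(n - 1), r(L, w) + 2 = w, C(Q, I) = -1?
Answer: -150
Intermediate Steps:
r(L, w) = -2 + w
c(n) = 3 + (-1 + n)*(-11 + n) (c(n) = 3 + (n - 11)*(n - 1) = 3 + (-11 + n)*(-1 + n) = 3 + (-1 + n)*(-11 + n))
(c(r(-3, 0)) + 108)*C(5, 2/6) = ((14 + (-2 + 0)² - 12*(-2 + 0)) + 108)*(-1) = ((14 + (-2)² - 12*(-2)) + 108)*(-1) = ((14 + 4 + 24) + 108)*(-1) = (42 + 108)*(-1) = 150*(-1) = -150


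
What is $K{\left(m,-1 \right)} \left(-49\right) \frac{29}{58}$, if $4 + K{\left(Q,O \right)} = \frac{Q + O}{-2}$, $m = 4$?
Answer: $\frac{539}{4} \approx 134.75$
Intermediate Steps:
$K{\left(Q,O \right)} = -4 - \frac{O}{2} - \frac{Q}{2}$ ($K{\left(Q,O \right)} = -4 + \frac{Q + O}{-2} = -4 + \left(O + Q\right) \left(- \frac{1}{2}\right) = -4 - \left(\frac{O}{2} + \frac{Q}{2}\right) = -4 - \frac{O}{2} - \frac{Q}{2}$)
$K{\left(m,-1 \right)} \left(-49\right) \frac{29}{58} = \left(-4 - - \frac{1}{2} - 2\right) \left(-49\right) \frac{29}{58} = \left(-4 + \frac{1}{2} - 2\right) \left(-49\right) 29 \cdot \frac{1}{58} = \left(- \frac{11}{2}\right) \left(-49\right) \frac{1}{2} = \frac{539}{2} \cdot \frac{1}{2} = \frac{539}{4}$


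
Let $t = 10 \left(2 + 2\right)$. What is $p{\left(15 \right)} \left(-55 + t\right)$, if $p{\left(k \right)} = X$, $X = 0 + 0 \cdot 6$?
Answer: $0$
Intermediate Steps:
$X = 0$ ($X = 0 + 0 = 0$)
$p{\left(k \right)} = 0$
$t = 40$ ($t = 10 \cdot 4 = 40$)
$p{\left(15 \right)} \left(-55 + t\right) = 0 \left(-55 + 40\right) = 0 \left(-15\right) = 0$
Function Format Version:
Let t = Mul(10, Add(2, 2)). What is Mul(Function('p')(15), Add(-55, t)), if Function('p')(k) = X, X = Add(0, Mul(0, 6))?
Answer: 0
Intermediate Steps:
X = 0 (X = Add(0, 0) = 0)
Function('p')(k) = 0
t = 40 (t = Mul(10, 4) = 40)
Mul(Function('p')(15), Add(-55, t)) = Mul(0, Add(-55, 40)) = Mul(0, -15) = 0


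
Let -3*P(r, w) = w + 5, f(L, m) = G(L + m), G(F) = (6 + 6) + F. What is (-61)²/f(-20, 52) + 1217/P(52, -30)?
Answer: 253669/1100 ≈ 230.61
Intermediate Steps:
G(F) = 12 + F
f(L, m) = 12 + L + m (f(L, m) = 12 + (L + m) = 12 + L + m)
P(r, w) = -5/3 - w/3 (P(r, w) = -(w + 5)/3 = -(5 + w)/3 = -5/3 - w/3)
(-61)²/f(-20, 52) + 1217/P(52, -30) = (-61)²/(12 - 20 + 52) + 1217/(-5/3 - ⅓*(-30)) = 3721/44 + 1217/(-5/3 + 10) = 3721*(1/44) + 1217/(25/3) = 3721/44 + 1217*(3/25) = 3721/44 + 3651/25 = 253669/1100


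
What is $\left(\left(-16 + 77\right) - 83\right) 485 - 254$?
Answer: $-10924$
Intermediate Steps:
$\left(\left(-16 + 77\right) - 83\right) 485 - 254 = \left(61 - 83\right) 485 - 254 = \left(-22\right) 485 - 254 = -10670 - 254 = -10924$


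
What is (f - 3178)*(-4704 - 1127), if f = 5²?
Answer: 18385143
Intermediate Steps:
f = 25
(f - 3178)*(-4704 - 1127) = (25 - 3178)*(-4704 - 1127) = -3153*(-5831) = 18385143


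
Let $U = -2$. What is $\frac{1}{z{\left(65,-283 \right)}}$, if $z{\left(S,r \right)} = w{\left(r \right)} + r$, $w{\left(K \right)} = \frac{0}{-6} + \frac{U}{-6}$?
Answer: $- \frac{3}{848} \approx -0.0035377$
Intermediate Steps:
$w{\left(K \right)} = \frac{1}{3}$ ($w{\left(K \right)} = \frac{0}{-6} - \frac{2}{-6} = 0 \left(- \frac{1}{6}\right) - - \frac{1}{3} = 0 + \frac{1}{3} = \frac{1}{3}$)
$z{\left(S,r \right)} = \frac{1}{3} + r$
$\frac{1}{z{\left(65,-283 \right)}} = \frac{1}{\frac{1}{3} - 283} = \frac{1}{- \frac{848}{3}} = - \frac{3}{848}$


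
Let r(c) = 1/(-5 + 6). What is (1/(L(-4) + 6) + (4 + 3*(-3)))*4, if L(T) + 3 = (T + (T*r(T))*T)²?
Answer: -2936/147 ≈ -19.973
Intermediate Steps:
r(c) = 1 (r(c) = 1/1 = 1)
L(T) = -3 + (T + T²)² (L(T) = -3 + (T + (T*1)*T)² = -3 + (T + T*T)² = -3 + (T + T²)²)
(1/(L(-4) + 6) + (4 + 3*(-3)))*4 = (1/((-3 + (-4)²*(1 - 4)²) + 6) + (4 + 3*(-3)))*4 = (1/((-3 + 16*(-3)²) + 6) + (4 - 9))*4 = (1/((-3 + 16*9) + 6) - 5)*4 = (1/((-3 + 144) + 6) - 5)*4 = (1/(141 + 6) - 5)*4 = (1/147 - 5)*4 = -734/147*4 = -2936/147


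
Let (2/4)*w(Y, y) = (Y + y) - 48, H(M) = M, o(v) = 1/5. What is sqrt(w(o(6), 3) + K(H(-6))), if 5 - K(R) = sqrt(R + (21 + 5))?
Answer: sqrt(-2115 - 50*sqrt(5))/5 ≈ 9.4378*I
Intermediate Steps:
o(v) = 1/5
w(Y, y) = -96 + 2*Y + 2*y (w(Y, y) = 2*((Y + y) - 48) = 2*(-48 + Y + y) = -96 + 2*Y + 2*y)
K(R) = 5 - sqrt(26 + R) (K(R) = 5 - sqrt(R + (21 + 5)) = 5 - sqrt(R + 26) = 5 - sqrt(26 + R))
sqrt(w(o(6), 3) + K(H(-6))) = sqrt((-96 + 2*(1/5) + 2*3) + (5 - sqrt(26 - 6))) = sqrt((-96 + 2/5 + 6) + (5 - sqrt(20))) = sqrt(-448/5 + (5 - 2*sqrt(5))) = sqrt(-423/5 - 2*sqrt(5))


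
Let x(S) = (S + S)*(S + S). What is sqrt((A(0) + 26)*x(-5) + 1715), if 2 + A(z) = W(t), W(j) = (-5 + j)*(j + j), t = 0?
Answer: sqrt(4115) ≈ 64.148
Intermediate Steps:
W(j) = 2*j*(-5 + j) (W(j) = (-5 + j)*(2*j) = 2*j*(-5 + j))
A(z) = -2 (A(z) = -2 + 2*0*(-5 + 0) = -2 + 2*0*(-5) = -2 + 0 = -2)
x(S) = 4*S**2 (x(S) = (2*S)*(2*S) = 4*S**2)
sqrt((A(0) + 26)*x(-5) + 1715) = sqrt((-2 + 26)*(4*(-5)**2) + 1715) = sqrt(24*(4*25) + 1715) = sqrt(24*100 + 1715) = sqrt(2400 + 1715) = sqrt(4115)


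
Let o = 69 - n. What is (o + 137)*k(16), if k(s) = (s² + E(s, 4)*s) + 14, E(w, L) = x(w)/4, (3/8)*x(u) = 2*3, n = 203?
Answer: 1002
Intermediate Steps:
x(u) = 16 (x(u) = 8*(2*3)/3 = (8/3)*6 = 16)
E(w, L) = 4 (E(w, L) = 16/4 = 16*(¼) = 4)
o = -134 (o = 69 - 1*203 = 69 - 203 = -134)
k(s) = 14 + s² + 4*s (k(s) = (s² + 4*s) + 14 = 14 + s² + 4*s)
(o + 137)*k(16) = (-134 + 137)*(14 + 16² + 4*16) = 3*(14 + 256 + 64) = 3*334 = 1002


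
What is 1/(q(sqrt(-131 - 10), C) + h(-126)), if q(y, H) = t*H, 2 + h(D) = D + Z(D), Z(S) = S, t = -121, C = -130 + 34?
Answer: 1/11362 ≈ 8.8013e-5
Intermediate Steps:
C = -96
h(D) = -2 + 2*D (h(D) = -2 + (D + D) = -2 + 2*D)
q(y, H) = -121*H
1/(q(sqrt(-131 - 10), C) + h(-126)) = 1/(-121*(-96) + (-2 + 2*(-126))) = 1/(11616 + (-2 - 252)) = 1/(11616 - 254) = 1/11362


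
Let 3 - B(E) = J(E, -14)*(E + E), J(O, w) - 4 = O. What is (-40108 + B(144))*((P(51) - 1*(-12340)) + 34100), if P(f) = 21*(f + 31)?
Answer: -3984394098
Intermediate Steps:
J(O, w) = 4 + O
P(f) = 651 + 21*f (P(f) = 21*(31 + f) = 651 + 21*f)
B(E) = 3 - 2*E*(4 + E) (B(E) = 3 - (4 + E)*(E + E) = 3 - (4 + E)*2*E = 3 - 2*E*(4 + E))
(-40108 + B(144))*((P(51) - 1*(-12340)) + 34100) = (-40108 + (3 - 2*144*(4 + 144)))*(((651 + 21*51) - 1*(-12340)) + 34100) = (-40108 + (3 - 2*144*148))*(((651 + 1071) + 12340) + 34100) = (-40108 + (3 - 42624))*((1722 + 12340) + 34100) = (-40108 - 42621)*(14062 + 34100) = -82729*48162 = -3984394098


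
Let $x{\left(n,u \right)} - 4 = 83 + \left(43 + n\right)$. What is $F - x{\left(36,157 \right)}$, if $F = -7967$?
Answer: $-8133$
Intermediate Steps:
$x{\left(n,u \right)} = 130 + n$ ($x{\left(n,u \right)} = 4 + \left(83 + \left(43 + n\right)\right) = 4 + \left(126 + n\right) = 130 + n$)
$F - x{\left(36,157 \right)} = -7967 - \left(130 + 36\right) = -7967 - 166 = -8133$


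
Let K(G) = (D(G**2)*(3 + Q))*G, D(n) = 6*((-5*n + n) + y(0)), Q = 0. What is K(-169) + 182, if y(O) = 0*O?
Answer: 347530430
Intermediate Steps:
y(O) = 0
D(n) = -24*n (D(n) = 6*((-5*n + n) + 0) = 6*(-4*n + 0) = 6*(-4*n) = -24*n)
K(G) = -72*G**3 (K(G) = ((-24*G**2)*(3 + 0))*G = (-24*G**2*3)*G = (-72*G**2)*G = -72*G**3)
K(-169) + 182 = -72*(-169)**3 + 182 = -72*(-4826809) + 182 = 347530248 + 182 = 347530430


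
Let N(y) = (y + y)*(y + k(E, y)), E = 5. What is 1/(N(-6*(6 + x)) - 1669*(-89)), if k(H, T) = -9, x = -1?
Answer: 1/150881 ≈ 6.6277e-6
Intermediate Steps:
N(y) = 2*y*(-9 + y) (N(y) = (y + y)*(y - 9) = (2*y)*(-9 + y) = 2*y*(-9 + y))
1/(N(-6*(6 + x)) - 1669*(-89)) = 1/(2*(-6*(6 - 1))*(-9 - 6*(6 - 1)) - 1669*(-89)) = 1/(2*(-6*5)*(-9 - 6*5) + 148541) = 1/(2*(-30)*(-9 - 30) + 148541) = 1/(2*(-30)*(-39) + 148541) = 1/(2340 + 148541) = 1/150881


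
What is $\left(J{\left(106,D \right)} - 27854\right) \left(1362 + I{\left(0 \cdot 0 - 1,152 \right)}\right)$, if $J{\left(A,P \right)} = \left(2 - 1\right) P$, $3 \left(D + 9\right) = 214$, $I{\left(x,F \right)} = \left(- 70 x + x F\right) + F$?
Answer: $- \frac{119393000}{3} \approx -3.9798 \cdot 10^{7}$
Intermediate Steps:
$I{\left(x,F \right)} = F - 70 x + F x$ ($I{\left(x,F \right)} = \left(- 70 x + F x\right) + F = F - 70 x + F x$)
$D = \frac{187}{3}$ ($D = -9 + \frac{1}{3} \cdot 214 = -9 + \frac{214}{3} = \frac{187}{3} \approx 62.333$)
$J{\left(A,P \right)} = P$ ($J{\left(A,P \right)} = 1 P = P$)
$\left(J{\left(106,D \right)} - 27854\right) \left(1362 + I{\left(0 \cdot 0 - 1,152 \right)}\right) = \left(\frac{187}{3} - 27854\right) \left(1362 + \left(152 - 70 \left(0 \cdot 0 - 1\right) + 152 \left(0 \cdot 0 - 1\right)\right)\right) = - \frac{83375 \left(1362 + \left(152 - 70 \left(0 - 1\right) + 152 \left(0 - 1\right)\right)\right)}{3} = - \frac{83375 \left(1362 + \left(152 - -70 + 152 \left(-1\right)\right)\right)}{3} = - \frac{83375 \left(1362 + \left(152 + 70 - 152\right)\right)}{3} = - \frac{83375 \left(1362 + 70\right)}{3} = \left(- \frac{83375}{3}\right) 1432 = - \frac{119393000}{3}$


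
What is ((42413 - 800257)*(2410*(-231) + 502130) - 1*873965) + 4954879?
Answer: 41367206434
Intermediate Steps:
((42413 - 800257)*(2410*(-231) + 502130) - 1*873965) + 4954879 = (-757844*(-556710 + 502130) - 873965) + 4954879 = (-757844*(-54580) - 873965) + 4954879 = (41363125520 - 873965) + 4954879 = 41362251555 + 4954879 = 41367206434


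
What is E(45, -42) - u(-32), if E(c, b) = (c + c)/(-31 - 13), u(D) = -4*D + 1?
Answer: -2883/22 ≈ -131.05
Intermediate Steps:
u(D) = 1 - 4*D
E(c, b) = -c/22 (E(c, b) = (2*c)/(-44) = (2*c)*(-1/44) = -c/22)
E(45, -42) - u(-32) = -1/22*45 - (1 - 4*(-32)) = -45/22 - (1 + 128) = -45/22 - 1*129 = -45/22 - 129 = -2883/22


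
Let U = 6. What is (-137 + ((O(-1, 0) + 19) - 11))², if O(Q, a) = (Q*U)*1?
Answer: 18225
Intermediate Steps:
O(Q, a) = 6*Q (O(Q, a) = (Q*6)*1 = (6*Q)*1 = 6*Q)
(-137 + ((O(-1, 0) + 19) - 11))² = (-137 + ((6*(-1) + 19) - 11))² = (-137 + ((-6 + 19) - 11))² = (-137 + (13 - 11))² = (-137 + 2)² = (-135)² = 18225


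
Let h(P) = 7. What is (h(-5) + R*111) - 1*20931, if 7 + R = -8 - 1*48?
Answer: -27917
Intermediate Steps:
R = -63 (R = -7 + (-8 - 1*48) = -7 + (-8 - 48) = -7 - 56 = -63)
(h(-5) + R*111) - 1*20931 = (7 - 63*111) - 1*20931 = (7 - 6993) - 20931 = -6986 - 20931 = -27917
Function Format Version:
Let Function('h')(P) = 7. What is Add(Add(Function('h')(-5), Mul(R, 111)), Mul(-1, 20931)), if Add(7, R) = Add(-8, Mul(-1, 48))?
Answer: -27917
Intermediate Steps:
R = -63 (R = Add(-7, Add(-8, Mul(-1, 48))) = Add(-7, Add(-8, -48)) = Add(-7, -56) = -63)
Add(Add(Function('h')(-5), Mul(R, 111)), Mul(-1, 20931)) = Add(Add(7, Mul(-63, 111)), Mul(-1, 20931)) = Add(Add(7, -6993), -20931) = Add(-6986, -20931) = -27917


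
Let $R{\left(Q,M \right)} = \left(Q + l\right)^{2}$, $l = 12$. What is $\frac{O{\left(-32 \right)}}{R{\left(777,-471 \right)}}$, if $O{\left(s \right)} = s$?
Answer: $- \frac{32}{622521} \approx -5.1404 \cdot 10^{-5}$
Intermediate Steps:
$R{\left(Q,M \right)} = \left(12 + Q\right)^{2}$ ($R{\left(Q,M \right)} = \left(Q + 12\right)^{2} = \left(12 + Q\right)^{2}$)
$\frac{O{\left(-32 \right)}}{R{\left(777,-471 \right)}} = - \frac{32}{\left(12 + 777\right)^{2}} = - \frac{32}{789^{2}} = - \frac{32}{622521}$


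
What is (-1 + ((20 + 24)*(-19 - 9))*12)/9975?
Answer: -2957/1995 ≈ -1.4822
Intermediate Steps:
(-1 + ((20 + 24)*(-19 - 9))*12)/9975 = (-1 + (44*(-28))*12)*(1/9975) = (-1 - 1232*12)*(1/9975) = (-1 - 14784)*(1/9975) = -14785*1/9975 = -2957/1995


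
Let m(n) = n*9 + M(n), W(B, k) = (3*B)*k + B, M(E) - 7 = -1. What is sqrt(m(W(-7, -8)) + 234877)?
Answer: 2*sqrt(59083) ≈ 486.14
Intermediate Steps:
M(E) = 6 (M(E) = 7 - 1 = 6)
W(B, k) = B + 3*B*k (W(B, k) = 3*B*k + B = B + 3*B*k)
m(n) = 6 + 9*n (m(n) = n*9 + 6 = 9*n + 6 = 6 + 9*n)
sqrt(m(W(-7, -8)) + 234877) = sqrt((6 + 9*(-7*(1 + 3*(-8)))) + 234877) = sqrt((6 + 9*(-7*(1 - 24))) + 234877) = sqrt((6 + 9*(-7*(-23))) + 234877) = sqrt((6 + 9*161) + 234877) = sqrt((6 + 1449) + 234877) = sqrt(1455 + 234877) = sqrt(236332) = 2*sqrt(59083)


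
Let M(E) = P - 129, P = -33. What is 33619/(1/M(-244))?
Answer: -5446278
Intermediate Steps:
M(E) = -162 (M(E) = -33 - 129 = -162)
33619/(1/M(-244)) = 33619/(1/(-162)) = 33619/(-1/162) = 33619*(-162) = -5446278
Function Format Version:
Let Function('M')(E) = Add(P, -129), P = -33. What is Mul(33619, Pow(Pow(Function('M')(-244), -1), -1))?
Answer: -5446278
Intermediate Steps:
Function('M')(E) = -162 (Function('M')(E) = Add(-33, -129) = -162)
Mul(33619, Pow(Pow(Function('M')(-244), -1), -1)) = Mul(33619, Pow(Pow(-162, -1), -1)) = Mul(33619, Pow(Rational(-1, 162), -1)) = Mul(33619, -162) = -5446278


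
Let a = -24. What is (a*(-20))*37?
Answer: 17760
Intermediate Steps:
(a*(-20))*37 = -24*(-20)*37 = 480*37 = 17760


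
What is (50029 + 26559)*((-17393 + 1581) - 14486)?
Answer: -2320463224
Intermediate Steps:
(50029 + 26559)*((-17393 + 1581) - 14486) = 76588*(-15812 - 14486) = 76588*(-30298) = -2320463224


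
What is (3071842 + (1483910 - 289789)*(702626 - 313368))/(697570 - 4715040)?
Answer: -46482422406/401747 ≈ -1.1570e+5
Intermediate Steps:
(3071842 + (1483910 - 289789)*(702626 - 313368))/(697570 - 4715040) = (3071842 + 1194121*389258)/(-4017470) = (3071842 + 464821152218)*(-1/4017470) = 464824224060*(-1/4017470) = -46482422406/401747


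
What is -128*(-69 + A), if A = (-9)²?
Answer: -1536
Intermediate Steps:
A = 81
-128*(-69 + A) = -128*(-69 + 81) = -128*12 = -1536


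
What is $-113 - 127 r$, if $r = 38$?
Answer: $-4939$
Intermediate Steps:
$-113 - 127 r = -113 - 4826 = -4939$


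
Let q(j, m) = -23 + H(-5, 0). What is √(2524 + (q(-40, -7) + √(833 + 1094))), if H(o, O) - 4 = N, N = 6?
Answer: √(2511 + √1927) ≈ 50.546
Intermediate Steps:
H(o, O) = 10 (H(o, O) = 4 + 6 = 10)
q(j, m) = -13 (q(j, m) = -23 + 10 = -13)
√(2524 + (q(-40, -7) + √(833 + 1094))) = √(2524 + (-13 + √(833 + 1094))) = √(2524 + (-13 + √1927)) = √(2511 + √1927)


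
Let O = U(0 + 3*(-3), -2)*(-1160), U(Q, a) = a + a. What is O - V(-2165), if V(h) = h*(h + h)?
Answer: -9369810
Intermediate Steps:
U(Q, a) = 2*a
O = 4640 (O = (2*(-2))*(-1160) = -4*(-1160) = 4640)
V(h) = 2*h² (V(h) = h*(2*h) = 2*h²)
O - V(-2165) = 4640 - 2*(-2165)² = 4640 - 2*4687225 = 4640 - 1*9374450 = 4640 - 9374450 = -9369810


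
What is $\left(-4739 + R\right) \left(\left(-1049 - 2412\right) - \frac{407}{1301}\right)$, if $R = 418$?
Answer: $\frac{19458188928}{1301} \approx 1.4956 \cdot 10^{7}$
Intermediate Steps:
$\left(-4739 + R\right) \left(\left(-1049 - 2412\right) - \frac{407}{1301}\right) = \left(-4739 + 418\right) \left(\left(-1049 - 2412\right) - \frac{407}{1301}\right) = - 4321 \left(\left(-1049 - 2412\right) - \frac{407}{1301}\right) = - 4321 \left(-3461 - \frac{407}{1301}\right) = \left(-4321\right) \left(- \frac{4503168}{1301}\right) = \frac{19458188928}{1301}$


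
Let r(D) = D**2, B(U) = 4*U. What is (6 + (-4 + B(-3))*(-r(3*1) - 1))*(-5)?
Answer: -830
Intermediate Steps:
(6 + (-4 + B(-3))*(-r(3*1) - 1))*(-5) = (6 + (-4 + 4*(-3))*(-(3*1)**2 - 1))*(-5) = (6 + (-4 - 12)*(-1*3**2 - 1))*(-5) = (6 - 16*(-1*9 - 1))*(-5) = (6 - 16*(-9 - 1))*(-5) = (6 - 16*(-10))*(-5) = (6 + 160)*(-5) = 166*(-5) = -830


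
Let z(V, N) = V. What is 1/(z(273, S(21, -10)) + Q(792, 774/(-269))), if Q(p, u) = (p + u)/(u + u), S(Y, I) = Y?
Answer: 86/11685 ≈ 0.0073599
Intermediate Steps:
Q(p, u) = (p + u)/(2*u) (Q(p, u) = (p + u)/((2*u)) = (p + u)*(1/(2*u)) = (p + u)/(2*u))
1/(z(273, S(21, -10)) + Q(792, 774/(-269))) = 1/(273 + (792 + 774/(-269))/(2*((774/(-269))))) = 1/(273 + (792 + 774*(-1/269))/(2*((774*(-1/269))))) = 1/(273 + (792 - 774/269)/(2*(-774/269))) = 1/(273 + (½)*(-269/774)*(212274/269)) = 1/(273 - 11793/86) = 1/(11685/86) = 86/11685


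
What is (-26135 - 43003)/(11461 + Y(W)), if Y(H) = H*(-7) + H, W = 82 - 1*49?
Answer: -69138/11263 ≈ -6.1385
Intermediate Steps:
W = 33 (W = 82 - 49 = 33)
Y(H) = -6*H (Y(H) = -7*H + H = -6*H)
(-26135 - 43003)/(11461 + Y(W)) = (-26135 - 43003)/(11461 - 6*33) = -69138/(11461 - 198) = -69138/11263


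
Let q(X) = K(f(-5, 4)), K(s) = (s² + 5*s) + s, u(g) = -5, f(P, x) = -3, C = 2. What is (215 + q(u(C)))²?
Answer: 42436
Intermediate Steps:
K(s) = s² + 6*s
q(X) = -9 (q(X) = -3*(6 - 3) = -3*3 = -9)
(215 + q(u(C)))² = (215 - 9)² = 206² = 42436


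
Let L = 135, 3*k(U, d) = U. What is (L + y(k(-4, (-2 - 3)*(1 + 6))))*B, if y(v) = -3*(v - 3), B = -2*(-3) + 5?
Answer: 1628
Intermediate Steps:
k(U, d) = U/3
B = 11 (B = 6 + 5 = 11)
y(v) = 9 - 3*v (y(v) = -3*(-3 + v) = 9 - 3*v)
(L + y(k(-4, (-2 - 3)*(1 + 6))))*B = (135 + (9 - (-4)))*11 = (135 + (9 - 3*(-4/3)))*11 = (135 + (9 + 4))*11 = (135 + 13)*11 = 148*11 = 1628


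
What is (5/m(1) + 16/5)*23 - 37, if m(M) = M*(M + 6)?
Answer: 1856/35 ≈ 53.029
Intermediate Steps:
m(M) = M*(6 + M)
(5/m(1) + 16/5)*23 - 37 = (5/((1*(6 + 1))) + 16/5)*23 - 37 = (5/((1*7)) + 16*(1/5))*23 - 37 = (5/7 + 16/5)*23 - 37 = (137/35)*23 - 37 = 3151/35 - 37 = 1856/35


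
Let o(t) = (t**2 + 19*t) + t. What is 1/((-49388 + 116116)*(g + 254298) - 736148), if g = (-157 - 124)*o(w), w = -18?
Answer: 1/17643081244 ≈ 5.6679e-11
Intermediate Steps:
o(t) = t**2 + 20*t
g = 10116 (g = (-157 - 124)*(-18*(20 - 18)) = -(-5058)*2 = -281*(-36) = 10116)
1/((-49388 + 116116)*(g + 254298) - 736148) = 1/((-49388 + 116116)*(10116 + 254298) - 736148) = 1/(66728*264414 - 736148) = 1/(17643817392 - 736148) = 1/17643081244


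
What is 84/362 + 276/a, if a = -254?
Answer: -19644/22987 ≈ -0.85457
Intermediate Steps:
84/362 + 276/a = 84/362 + 276/(-254) = 84*(1/362) + 276*(-1/254) = 42/181 - 138/127 = -19644/22987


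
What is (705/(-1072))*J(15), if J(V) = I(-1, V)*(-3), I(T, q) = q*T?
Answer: -31725/1072 ≈ -29.594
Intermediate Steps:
I(T, q) = T*q
J(V) = 3*V (J(V) = -V*(-3) = 3*V)
(705/(-1072))*J(15) = (705/(-1072))*(3*15) = (705*(-1/1072))*45 = -705/1072*45 = -31725/1072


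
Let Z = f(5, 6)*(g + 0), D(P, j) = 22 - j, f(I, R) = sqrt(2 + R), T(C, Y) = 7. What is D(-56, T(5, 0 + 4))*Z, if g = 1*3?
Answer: 90*sqrt(2) ≈ 127.28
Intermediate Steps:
g = 3
Z = 6*sqrt(2) (Z = sqrt(2 + 6)*(3 + 0) = sqrt(8)*3 = (2*sqrt(2))*3 = 6*sqrt(2) ≈ 8.4853)
D(-56, T(5, 0 + 4))*Z = (22 - 1*7)*(6*sqrt(2)) = (22 - 7)*(6*sqrt(2)) = 15*(6*sqrt(2)) = 90*sqrt(2)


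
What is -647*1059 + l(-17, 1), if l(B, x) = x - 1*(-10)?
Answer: -685162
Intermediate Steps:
l(B, x) = 10 + x (l(B, x) = x + 10 = 10 + x)
-647*1059 + l(-17, 1) = -647*1059 + (10 + 1) = -685173 + 11 = -685162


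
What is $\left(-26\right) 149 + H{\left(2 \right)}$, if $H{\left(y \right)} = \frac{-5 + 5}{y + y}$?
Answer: $-3874$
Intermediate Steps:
$H{\left(y \right)} = 0$ ($H{\left(y \right)} = \frac{0}{2 y} = 0 \frac{1}{2 y} = 0$)
$\left(-26\right) 149 + H{\left(2 \right)} = \left(-26\right) 149 + 0 = -3874 + 0 = -3874$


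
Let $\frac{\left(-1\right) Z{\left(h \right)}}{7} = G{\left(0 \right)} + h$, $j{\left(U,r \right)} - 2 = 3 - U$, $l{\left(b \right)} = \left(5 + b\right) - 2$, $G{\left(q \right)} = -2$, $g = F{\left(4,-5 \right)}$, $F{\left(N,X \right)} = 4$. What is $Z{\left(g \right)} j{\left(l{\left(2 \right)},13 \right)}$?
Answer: $0$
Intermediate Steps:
$g = 4$
$l{\left(b \right)} = 3 + b$
$j{\left(U,r \right)} = 5 - U$ ($j{\left(U,r \right)} = 2 - \left(-3 + U\right) = 5 - U$)
$Z{\left(h \right)} = 14 - 7 h$ ($Z{\left(h \right)} = - 7 \left(-2 + h\right) = 14 - 7 h$)
$Z{\left(g \right)} j{\left(l{\left(2 \right)},13 \right)} = \left(14 - 28\right) \left(5 - \left(3 + 2\right)\right) = \left(14 - 28\right) \left(5 - 5\right) = - 14 \left(5 - 5\right) = \left(-14\right) 0 = 0$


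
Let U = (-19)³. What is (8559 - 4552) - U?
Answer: 10866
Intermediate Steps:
U = -6859
(8559 - 4552) - U = (8559 - 4552) - 1*(-6859) = 4007 + 6859 = 10866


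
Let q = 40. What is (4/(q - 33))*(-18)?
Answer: -72/7 ≈ -10.286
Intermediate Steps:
(4/(q - 33))*(-18) = (4/(40 - 33))*(-18) = (4/7)*(-18) = -72/7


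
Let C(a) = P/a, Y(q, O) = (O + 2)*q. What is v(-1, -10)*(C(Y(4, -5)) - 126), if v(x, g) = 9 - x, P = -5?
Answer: -7535/6 ≈ -1255.8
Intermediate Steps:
Y(q, O) = q*(2 + O) (Y(q, O) = (2 + O)*q = q*(2 + O))
C(a) = -5/a
v(-1, -10)*(C(Y(4, -5)) - 126) = (9 - 1*(-1))*(-5*1/(4*(2 - 5)) - 126) = (9 + 1)*(-5/(4*(-3)) - 126) = 10*(-5/(-12) - 126) = 10*(-5*(-1/12) - 126) = 10*(5/12 - 126) = 10*(-1507/12) = -7535/6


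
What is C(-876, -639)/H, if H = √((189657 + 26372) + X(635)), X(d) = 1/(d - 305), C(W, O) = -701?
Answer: -701*√23525558430/71289571 ≈ -1.5082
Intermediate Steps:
X(d) = 1/(-305 + d)
H = √23525558430/330 (H = √((189657 + 26372) + 1/(-305 + 635)) = √(216029 + 1/330) = √(71289571/330) = √23525558430/330 ≈ 464.79)
C(-876, -639)/H = -701*√23525558430/71289571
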